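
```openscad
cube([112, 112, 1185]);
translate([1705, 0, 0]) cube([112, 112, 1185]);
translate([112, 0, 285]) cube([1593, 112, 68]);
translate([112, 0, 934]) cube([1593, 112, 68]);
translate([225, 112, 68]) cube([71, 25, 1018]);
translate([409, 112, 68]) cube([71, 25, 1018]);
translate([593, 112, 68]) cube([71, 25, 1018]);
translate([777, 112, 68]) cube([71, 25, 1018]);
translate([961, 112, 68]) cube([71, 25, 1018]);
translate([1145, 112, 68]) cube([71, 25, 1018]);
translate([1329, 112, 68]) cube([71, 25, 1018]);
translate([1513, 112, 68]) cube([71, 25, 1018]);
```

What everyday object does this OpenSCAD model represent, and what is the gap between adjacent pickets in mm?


A fence section. The picket gap is 113 mm.

Two posts, two rails, 8 pickets — a fence section. Span 1593 mm holds 8 pickets of 71 mm with 9 equal gaps: ⌊(1593 − 8·71) / 9⌋ = 113 mm.


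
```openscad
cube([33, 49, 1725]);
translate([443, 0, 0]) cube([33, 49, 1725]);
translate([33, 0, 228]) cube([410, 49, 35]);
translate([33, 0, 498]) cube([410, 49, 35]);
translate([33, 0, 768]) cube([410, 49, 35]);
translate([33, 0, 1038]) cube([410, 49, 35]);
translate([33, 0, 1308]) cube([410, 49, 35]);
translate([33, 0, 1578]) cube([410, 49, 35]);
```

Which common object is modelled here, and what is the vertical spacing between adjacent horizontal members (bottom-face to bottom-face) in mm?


A ladder. The rung spacing is 270 mm.

Two tall 33×49 posts with 6 short bars between them — a ladder. Adjacent rungs sit at z = 228 and z = 498, so the spacing is 498 − 228 = 270 mm.


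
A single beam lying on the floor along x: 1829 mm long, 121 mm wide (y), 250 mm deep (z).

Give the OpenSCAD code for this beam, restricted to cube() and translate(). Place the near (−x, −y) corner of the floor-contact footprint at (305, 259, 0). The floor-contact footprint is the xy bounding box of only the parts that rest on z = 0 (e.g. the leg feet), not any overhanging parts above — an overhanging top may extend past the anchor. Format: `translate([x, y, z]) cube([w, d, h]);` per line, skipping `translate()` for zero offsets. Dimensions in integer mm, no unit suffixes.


translate([305, 259, 0]) cube([1829, 121, 250]);


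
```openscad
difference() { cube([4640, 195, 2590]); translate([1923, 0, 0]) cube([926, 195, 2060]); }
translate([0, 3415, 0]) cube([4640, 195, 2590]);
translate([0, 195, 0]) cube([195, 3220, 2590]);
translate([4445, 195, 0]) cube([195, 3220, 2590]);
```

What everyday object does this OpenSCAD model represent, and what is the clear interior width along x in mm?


A single room. The interior width is 4250 mm.

Four walls enclosing a rectangle with a door in the front wall — a room. Outside width 4640 minus two 195 mm walls gives 4250 mm.


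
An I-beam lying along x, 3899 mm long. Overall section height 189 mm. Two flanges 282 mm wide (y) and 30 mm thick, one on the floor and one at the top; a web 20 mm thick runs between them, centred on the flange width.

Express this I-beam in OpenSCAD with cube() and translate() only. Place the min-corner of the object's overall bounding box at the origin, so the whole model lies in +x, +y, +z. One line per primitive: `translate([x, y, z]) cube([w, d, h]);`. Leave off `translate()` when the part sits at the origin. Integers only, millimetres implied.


cube([3899, 282, 30]);
translate([0, 131, 30]) cube([3899, 20, 129]);
translate([0, 0, 159]) cube([3899, 282, 30]);


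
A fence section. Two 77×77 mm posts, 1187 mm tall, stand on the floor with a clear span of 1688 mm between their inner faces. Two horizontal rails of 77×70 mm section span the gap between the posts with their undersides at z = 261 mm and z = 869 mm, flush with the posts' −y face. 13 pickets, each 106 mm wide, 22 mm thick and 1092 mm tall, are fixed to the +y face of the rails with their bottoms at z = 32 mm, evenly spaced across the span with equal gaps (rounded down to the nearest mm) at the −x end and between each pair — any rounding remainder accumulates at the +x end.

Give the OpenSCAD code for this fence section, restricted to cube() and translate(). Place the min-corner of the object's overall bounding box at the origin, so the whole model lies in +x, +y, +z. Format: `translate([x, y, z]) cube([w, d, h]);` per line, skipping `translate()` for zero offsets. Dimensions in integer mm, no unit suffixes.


cube([77, 77, 1187]);
translate([1765, 0, 0]) cube([77, 77, 1187]);
translate([77, 0, 261]) cube([1688, 77, 70]);
translate([77, 0, 869]) cube([1688, 77, 70]);
translate([99, 77, 32]) cube([106, 22, 1092]);
translate([227, 77, 32]) cube([106, 22, 1092]);
translate([355, 77, 32]) cube([106, 22, 1092]);
translate([483, 77, 32]) cube([106, 22, 1092]);
translate([611, 77, 32]) cube([106, 22, 1092]);
translate([739, 77, 32]) cube([106, 22, 1092]);
translate([867, 77, 32]) cube([106, 22, 1092]);
translate([995, 77, 32]) cube([106, 22, 1092]);
translate([1123, 77, 32]) cube([106, 22, 1092]);
translate([1251, 77, 32]) cube([106, 22, 1092]);
translate([1379, 77, 32]) cube([106, 22, 1092]);
translate([1507, 77, 32]) cube([106, 22, 1092]);
translate([1635, 77, 32]) cube([106, 22, 1092]);


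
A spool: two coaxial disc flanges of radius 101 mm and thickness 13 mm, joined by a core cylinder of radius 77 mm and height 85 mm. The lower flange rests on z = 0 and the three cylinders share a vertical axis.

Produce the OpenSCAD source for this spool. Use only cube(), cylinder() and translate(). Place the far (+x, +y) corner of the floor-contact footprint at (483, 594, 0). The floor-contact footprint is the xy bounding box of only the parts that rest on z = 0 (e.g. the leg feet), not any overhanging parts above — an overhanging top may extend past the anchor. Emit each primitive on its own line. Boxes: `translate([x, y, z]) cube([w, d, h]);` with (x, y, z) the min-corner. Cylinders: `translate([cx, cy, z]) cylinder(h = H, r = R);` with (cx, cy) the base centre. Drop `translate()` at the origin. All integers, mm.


translate([382, 493, 0]) cylinder(h = 13, r = 101);
translate([382, 493, 13]) cylinder(h = 85, r = 77);
translate([382, 493, 98]) cylinder(h = 13, r = 101);


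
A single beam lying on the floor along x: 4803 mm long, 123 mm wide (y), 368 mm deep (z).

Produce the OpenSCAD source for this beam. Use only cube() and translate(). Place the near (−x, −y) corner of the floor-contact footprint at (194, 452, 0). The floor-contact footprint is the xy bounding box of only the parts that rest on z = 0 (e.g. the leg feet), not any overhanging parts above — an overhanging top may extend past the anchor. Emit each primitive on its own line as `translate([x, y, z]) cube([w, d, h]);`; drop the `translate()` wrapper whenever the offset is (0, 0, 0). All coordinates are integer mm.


translate([194, 452, 0]) cube([4803, 123, 368]);


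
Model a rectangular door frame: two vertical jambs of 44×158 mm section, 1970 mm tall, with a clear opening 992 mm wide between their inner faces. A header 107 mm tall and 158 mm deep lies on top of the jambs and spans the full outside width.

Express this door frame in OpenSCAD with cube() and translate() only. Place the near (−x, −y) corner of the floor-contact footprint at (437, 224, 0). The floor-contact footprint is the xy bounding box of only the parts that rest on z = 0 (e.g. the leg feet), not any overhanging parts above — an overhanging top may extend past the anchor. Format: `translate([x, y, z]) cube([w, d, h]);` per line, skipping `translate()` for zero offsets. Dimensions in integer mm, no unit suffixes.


translate([437, 224, 0]) cube([44, 158, 1970]);
translate([1473, 224, 0]) cube([44, 158, 1970]);
translate([437, 224, 1970]) cube([1080, 158, 107]);


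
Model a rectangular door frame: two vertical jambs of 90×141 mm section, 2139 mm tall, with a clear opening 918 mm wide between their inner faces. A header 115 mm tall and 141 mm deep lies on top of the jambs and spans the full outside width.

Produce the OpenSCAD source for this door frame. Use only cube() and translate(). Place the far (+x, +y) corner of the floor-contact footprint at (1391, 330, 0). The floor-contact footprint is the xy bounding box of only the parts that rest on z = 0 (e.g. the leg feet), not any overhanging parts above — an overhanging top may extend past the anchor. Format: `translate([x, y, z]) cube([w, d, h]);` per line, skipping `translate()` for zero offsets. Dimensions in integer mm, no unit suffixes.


translate([293, 189, 0]) cube([90, 141, 2139]);
translate([1301, 189, 0]) cube([90, 141, 2139]);
translate([293, 189, 2139]) cube([1098, 141, 115]);


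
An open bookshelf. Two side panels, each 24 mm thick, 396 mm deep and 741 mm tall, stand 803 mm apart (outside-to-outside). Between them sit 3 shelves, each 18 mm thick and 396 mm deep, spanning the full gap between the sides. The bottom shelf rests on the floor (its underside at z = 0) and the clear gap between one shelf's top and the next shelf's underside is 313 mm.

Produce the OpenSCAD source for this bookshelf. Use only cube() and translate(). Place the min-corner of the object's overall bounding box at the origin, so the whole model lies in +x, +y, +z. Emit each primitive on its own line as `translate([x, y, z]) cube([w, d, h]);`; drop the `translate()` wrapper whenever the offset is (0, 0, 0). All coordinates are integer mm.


cube([24, 396, 741]);
translate([779, 0, 0]) cube([24, 396, 741]);
translate([24, 0, 0]) cube([755, 396, 18]);
translate([24, 0, 331]) cube([755, 396, 18]);
translate([24, 0, 662]) cube([755, 396, 18]);


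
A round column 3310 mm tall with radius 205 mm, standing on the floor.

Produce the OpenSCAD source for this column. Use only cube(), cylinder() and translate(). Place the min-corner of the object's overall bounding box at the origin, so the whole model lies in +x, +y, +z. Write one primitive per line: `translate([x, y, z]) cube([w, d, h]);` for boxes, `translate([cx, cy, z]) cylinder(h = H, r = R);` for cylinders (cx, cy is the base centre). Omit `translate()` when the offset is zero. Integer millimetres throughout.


translate([205, 205, 0]) cylinder(h = 3310, r = 205);


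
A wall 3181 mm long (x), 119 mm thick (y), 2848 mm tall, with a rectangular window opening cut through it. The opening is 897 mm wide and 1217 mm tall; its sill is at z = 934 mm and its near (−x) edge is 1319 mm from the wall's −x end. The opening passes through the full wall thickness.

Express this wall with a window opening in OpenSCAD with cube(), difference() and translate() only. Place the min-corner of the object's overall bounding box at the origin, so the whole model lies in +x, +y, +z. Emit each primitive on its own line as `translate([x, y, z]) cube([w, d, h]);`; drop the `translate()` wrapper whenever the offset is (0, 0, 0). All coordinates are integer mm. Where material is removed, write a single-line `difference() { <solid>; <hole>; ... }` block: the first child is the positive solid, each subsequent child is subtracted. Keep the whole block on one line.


difference() { cube([3181, 119, 2848]); translate([1319, 0, 934]) cube([897, 119, 1217]); }


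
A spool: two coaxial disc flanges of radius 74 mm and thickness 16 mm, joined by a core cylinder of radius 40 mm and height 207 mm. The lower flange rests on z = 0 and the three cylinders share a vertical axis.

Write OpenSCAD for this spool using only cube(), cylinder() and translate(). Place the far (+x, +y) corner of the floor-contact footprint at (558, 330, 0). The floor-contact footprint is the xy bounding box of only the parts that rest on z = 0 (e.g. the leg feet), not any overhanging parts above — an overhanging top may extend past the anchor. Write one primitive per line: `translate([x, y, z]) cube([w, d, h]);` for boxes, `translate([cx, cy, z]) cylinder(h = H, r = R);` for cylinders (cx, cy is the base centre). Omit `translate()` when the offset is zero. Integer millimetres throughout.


translate([484, 256, 0]) cylinder(h = 16, r = 74);
translate([484, 256, 16]) cylinder(h = 207, r = 40);
translate([484, 256, 223]) cylinder(h = 16, r = 74);


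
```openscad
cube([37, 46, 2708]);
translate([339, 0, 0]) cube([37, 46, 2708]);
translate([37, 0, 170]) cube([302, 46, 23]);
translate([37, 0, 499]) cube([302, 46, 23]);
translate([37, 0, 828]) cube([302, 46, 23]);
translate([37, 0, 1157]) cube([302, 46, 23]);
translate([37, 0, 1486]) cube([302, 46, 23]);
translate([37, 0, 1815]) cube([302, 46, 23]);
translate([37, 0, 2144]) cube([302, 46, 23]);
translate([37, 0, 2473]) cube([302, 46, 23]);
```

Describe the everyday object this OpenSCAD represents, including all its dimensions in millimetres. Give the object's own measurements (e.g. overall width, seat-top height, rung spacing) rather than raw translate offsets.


A straight ladder. Two 37×46 mm vertical rails, 2708 mm tall, stand 376 mm apart (outside-to-outside) with their front faces coplanar on the −y side. 8 rungs, each 46 mm deep and 23 mm tall, span between the inner faces of the rails, front faces flush with the rails. The lowest rung's underside is at z = 170 mm and rungs are spaced 329 mm apart (underside to underside).


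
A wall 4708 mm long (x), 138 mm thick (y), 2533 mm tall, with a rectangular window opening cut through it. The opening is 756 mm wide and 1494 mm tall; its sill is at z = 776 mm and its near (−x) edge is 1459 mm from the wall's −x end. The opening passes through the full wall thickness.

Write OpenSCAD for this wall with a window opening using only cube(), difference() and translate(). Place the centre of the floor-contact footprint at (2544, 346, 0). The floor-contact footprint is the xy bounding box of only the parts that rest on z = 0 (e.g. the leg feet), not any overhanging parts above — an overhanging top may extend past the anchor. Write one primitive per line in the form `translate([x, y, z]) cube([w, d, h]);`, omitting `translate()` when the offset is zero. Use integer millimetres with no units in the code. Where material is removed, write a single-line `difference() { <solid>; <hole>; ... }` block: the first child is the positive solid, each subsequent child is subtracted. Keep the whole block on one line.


difference() { translate([190, 277, 0]) cube([4708, 138, 2533]); translate([1649, 277, 776]) cube([756, 138, 1494]); }


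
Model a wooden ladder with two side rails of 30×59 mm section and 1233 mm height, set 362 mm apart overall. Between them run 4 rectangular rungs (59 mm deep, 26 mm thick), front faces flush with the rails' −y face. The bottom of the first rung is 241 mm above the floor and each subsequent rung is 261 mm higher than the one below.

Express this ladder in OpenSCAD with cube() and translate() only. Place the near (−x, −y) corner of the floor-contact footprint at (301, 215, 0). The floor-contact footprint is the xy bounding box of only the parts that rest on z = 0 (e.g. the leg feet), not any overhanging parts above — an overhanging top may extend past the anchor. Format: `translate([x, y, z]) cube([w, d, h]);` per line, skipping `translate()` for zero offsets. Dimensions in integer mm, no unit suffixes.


// rung span = 362 - 2*30 = 302
// rung[k] z = 241 + k*261
translate([301, 215, 0]) cube([30, 59, 1233]);
translate([633, 215, 0]) cube([30, 59, 1233]);
translate([331, 215, 241]) cube([302, 59, 26]);
translate([331, 215, 502]) cube([302, 59, 26]);
translate([331, 215, 763]) cube([302, 59, 26]);
translate([331, 215, 1024]) cube([302, 59, 26]);


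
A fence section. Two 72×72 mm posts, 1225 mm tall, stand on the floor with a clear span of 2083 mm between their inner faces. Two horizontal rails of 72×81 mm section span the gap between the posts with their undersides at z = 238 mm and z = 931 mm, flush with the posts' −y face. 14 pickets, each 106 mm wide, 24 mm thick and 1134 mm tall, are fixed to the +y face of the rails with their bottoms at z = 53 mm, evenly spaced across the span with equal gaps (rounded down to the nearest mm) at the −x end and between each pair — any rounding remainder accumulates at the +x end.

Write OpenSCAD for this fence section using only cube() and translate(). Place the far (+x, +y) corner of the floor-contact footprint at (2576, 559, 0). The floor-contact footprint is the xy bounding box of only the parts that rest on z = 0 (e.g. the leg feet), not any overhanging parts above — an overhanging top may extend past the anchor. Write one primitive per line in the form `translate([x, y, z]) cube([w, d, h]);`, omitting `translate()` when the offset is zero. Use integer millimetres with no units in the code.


translate([349, 487, 0]) cube([72, 72, 1225]);
translate([2504, 487, 0]) cube([72, 72, 1225]);
translate([421, 487, 238]) cube([2083, 72, 81]);
translate([421, 487, 931]) cube([2083, 72, 81]);
translate([460, 559, 53]) cube([106, 24, 1134]);
translate([605, 559, 53]) cube([106, 24, 1134]);
translate([750, 559, 53]) cube([106, 24, 1134]);
translate([895, 559, 53]) cube([106, 24, 1134]);
translate([1040, 559, 53]) cube([106, 24, 1134]);
translate([1185, 559, 53]) cube([106, 24, 1134]);
translate([1330, 559, 53]) cube([106, 24, 1134]);
translate([1475, 559, 53]) cube([106, 24, 1134]);
translate([1620, 559, 53]) cube([106, 24, 1134]);
translate([1765, 559, 53]) cube([106, 24, 1134]);
translate([1910, 559, 53]) cube([106, 24, 1134]);
translate([2055, 559, 53]) cube([106, 24, 1134]);
translate([2200, 559, 53]) cube([106, 24, 1134]);
translate([2345, 559, 53]) cube([106, 24, 1134]);


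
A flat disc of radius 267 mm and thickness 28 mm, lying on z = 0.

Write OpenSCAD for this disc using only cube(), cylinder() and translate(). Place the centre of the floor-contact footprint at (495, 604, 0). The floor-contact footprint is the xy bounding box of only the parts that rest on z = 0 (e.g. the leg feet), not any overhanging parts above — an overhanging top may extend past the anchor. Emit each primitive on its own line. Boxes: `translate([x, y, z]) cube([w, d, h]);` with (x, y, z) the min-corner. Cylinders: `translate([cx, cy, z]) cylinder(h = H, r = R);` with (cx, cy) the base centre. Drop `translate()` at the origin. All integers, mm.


translate([495, 604, 0]) cylinder(h = 28, r = 267);


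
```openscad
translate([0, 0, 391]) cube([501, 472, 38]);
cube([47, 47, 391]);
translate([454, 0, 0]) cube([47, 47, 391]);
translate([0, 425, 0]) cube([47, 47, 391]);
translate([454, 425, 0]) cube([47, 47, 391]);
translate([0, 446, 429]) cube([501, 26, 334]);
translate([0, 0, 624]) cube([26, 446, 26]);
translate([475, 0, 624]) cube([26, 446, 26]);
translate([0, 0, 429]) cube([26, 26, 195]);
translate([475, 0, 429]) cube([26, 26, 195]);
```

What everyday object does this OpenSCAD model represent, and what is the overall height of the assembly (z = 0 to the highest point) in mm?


A chair. The overall height is 763 mm.

A slab on four corner posts with a tall panel at the back — a chair. The seat slab sits at z = 391 with thickness 38, and the 334 mm backrest starts at the seat top, so the overall height is 391 + 38 + 334 = 763 mm.


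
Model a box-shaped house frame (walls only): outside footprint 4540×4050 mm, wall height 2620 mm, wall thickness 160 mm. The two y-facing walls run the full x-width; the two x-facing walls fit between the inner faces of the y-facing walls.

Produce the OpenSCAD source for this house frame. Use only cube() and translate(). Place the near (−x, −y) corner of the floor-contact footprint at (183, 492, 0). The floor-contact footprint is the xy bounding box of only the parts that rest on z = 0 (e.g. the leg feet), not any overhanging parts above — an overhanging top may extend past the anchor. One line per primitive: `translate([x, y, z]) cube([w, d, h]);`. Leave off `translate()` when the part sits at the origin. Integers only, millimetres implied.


translate([183, 492, 0]) cube([4540, 160, 2620]);
translate([183, 4382, 0]) cube([4540, 160, 2620]);
translate([183, 652, 0]) cube([160, 3730, 2620]);
translate([4563, 652, 0]) cube([160, 3730, 2620]);


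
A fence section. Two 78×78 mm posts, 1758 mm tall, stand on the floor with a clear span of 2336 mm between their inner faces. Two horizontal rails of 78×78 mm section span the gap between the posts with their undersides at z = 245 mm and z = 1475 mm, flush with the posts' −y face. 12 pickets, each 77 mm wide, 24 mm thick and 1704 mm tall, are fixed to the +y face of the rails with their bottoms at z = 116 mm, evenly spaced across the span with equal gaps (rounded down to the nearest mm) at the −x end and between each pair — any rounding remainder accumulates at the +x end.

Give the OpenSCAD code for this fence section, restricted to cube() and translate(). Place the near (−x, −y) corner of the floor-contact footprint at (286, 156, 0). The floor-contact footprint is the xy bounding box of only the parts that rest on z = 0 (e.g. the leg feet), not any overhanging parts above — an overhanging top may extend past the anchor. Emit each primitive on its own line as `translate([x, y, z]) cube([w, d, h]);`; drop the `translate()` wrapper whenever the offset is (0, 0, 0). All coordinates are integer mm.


translate([286, 156, 0]) cube([78, 78, 1758]);
translate([2700, 156, 0]) cube([78, 78, 1758]);
translate([364, 156, 245]) cube([2336, 78, 78]);
translate([364, 156, 1475]) cube([2336, 78, 78]);
translate([472, 234, 116]) cube([77, 24, 1704]);
translate([657, 234, 116]) cube([77, 24, 1704]);
translate([842, 234, 116]) cube([77, 24, 1704]);
translate([1027, 234, 116]) cube([77, 24, 1704]);
translate([1212, 234, 116]) cube([77, 24, 1704]);
translate([1397, 234, 116]) cube([77, 24, 1704]);
translate([1582, 234, 116]) cube([77, 24, 1704]);
translate([1767, 234, 116]) cube([77, 24, 1704]);
translate([1952, 234, 116]) cube([77, 24, 1704]);
translate([2137, 234, 116]) cube([77, 24, 1704]);
translate([2322, 234, 116]) cube([77, 24, 1704]);
translate([2507, 234, 116]) cube([77, 24, 1704]);


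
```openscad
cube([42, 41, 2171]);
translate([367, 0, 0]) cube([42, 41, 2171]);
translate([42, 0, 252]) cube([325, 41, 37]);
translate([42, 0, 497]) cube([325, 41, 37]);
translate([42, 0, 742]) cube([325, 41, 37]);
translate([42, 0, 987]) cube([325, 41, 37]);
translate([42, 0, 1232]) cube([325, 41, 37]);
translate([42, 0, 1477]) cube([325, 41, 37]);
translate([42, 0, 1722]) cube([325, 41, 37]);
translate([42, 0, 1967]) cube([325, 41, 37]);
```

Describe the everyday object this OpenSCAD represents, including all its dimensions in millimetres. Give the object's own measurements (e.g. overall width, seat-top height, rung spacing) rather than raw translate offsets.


A straight ladder. Two 42×41 mm vertical rails, 2171 mm tall, stand 409 mm apart (outside-to-outside) with their front faces coplanar on the −y side. 8 rungs, each 41 mm deep and 37 mm tall, span between the inner faces of the rails, front faces flush with the rails. The lowest rung's underside is at z = 252 mm and rungs are spaced 245 mm apart (underside to underside).


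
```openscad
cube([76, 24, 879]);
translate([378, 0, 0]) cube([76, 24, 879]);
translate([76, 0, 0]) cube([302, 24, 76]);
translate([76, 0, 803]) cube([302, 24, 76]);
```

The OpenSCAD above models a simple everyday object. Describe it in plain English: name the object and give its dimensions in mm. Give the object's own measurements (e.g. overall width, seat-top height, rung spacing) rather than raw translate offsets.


A rectangular picture frame lying in the x–z plane (depth along y). The opening is 302 mm wide (x) by 727 mm tall (z), surrounded by a border 76 mm wide on all four sides. The frame is 24 mm deep and is made of two full-height vertical stiles with two horizontal rails fitted between them.


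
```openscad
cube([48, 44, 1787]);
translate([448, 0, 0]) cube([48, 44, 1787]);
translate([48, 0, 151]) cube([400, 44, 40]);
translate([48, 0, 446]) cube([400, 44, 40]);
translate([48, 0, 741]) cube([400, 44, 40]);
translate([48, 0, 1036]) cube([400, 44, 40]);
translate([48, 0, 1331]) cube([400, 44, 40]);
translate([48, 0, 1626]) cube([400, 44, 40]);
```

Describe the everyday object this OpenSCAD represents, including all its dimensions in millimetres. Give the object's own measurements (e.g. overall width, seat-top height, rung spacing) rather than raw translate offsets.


A straight ladder. Two 48×44 mm vertical rails, 1787 mm tall, stand 496 mm apart (outside-to-outside) with their front faces coplanar on the −y side. 6 rungs, each 44 mm deep and 40 mm tall, span between the inner faces of the rails, front faces flush with the rails. The lowest rung's underside is at z = 151 mm and rungs are spaced 295 mm apart (underside to underside).


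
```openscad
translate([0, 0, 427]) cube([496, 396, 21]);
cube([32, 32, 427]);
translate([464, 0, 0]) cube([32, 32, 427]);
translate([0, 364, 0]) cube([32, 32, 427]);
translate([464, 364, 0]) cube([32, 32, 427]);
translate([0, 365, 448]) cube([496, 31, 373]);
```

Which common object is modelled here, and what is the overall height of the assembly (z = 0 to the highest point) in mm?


A chair. The overall height is 821 mm.

A slab on four corner posts with a tall panel at the back — a chair. The seat slab sits at z = 427 with thickness 21, and the 373 mm backrest starts at the seat top, so the overall height is 427 + 21 + 373 = 821 mm.


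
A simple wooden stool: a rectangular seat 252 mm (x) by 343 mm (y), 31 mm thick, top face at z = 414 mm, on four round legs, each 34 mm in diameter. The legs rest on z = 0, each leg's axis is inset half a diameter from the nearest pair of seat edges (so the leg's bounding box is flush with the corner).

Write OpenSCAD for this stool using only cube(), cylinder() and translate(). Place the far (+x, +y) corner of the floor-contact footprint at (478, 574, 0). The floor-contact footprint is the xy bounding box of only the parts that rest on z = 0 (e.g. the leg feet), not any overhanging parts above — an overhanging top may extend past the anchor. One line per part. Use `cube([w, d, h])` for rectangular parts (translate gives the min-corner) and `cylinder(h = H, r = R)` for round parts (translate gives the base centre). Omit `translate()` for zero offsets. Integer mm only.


translate([226, 231, 383]) cube([252, 343, 31]);
translate([243, 248, 0]) cylinder(h = 383, r = 17);
translate([461, 248, 0]) cylinder(h = 383, r = 17);
translate([243, 557, 0]) cylinder(h = 383, r = 17);
translate([461, 557, 0]) cylinder(h = 383, r = 17);


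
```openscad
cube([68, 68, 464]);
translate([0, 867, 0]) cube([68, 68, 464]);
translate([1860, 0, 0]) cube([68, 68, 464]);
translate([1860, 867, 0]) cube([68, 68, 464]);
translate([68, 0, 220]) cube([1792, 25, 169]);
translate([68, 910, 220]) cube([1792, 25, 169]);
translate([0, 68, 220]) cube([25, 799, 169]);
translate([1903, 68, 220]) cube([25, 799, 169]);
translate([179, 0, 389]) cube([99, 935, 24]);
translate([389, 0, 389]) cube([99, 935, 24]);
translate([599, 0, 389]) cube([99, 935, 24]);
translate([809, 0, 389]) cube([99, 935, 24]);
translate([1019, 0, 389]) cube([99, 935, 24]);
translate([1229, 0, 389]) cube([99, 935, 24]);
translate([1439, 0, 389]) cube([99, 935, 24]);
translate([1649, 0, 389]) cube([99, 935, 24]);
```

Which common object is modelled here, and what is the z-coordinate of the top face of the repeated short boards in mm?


A bed frame. The slat-top height is 413 mm.

Four posts, four rails, and a row of slats — a bed frame. Slats sit on the rails at z = 220 + 169 = 389; with slat thickness 24, the top is 413 mm.


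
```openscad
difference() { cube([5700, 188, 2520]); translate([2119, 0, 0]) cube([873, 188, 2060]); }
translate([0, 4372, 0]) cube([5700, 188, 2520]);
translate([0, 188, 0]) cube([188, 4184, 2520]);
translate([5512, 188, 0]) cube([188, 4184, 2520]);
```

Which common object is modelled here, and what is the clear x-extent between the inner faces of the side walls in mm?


A single room. The interior width is 5324 mm.

Four walls enclosing a rectangle with a door in the front wall — a room. Outside width 5700 minus two 188 mm walls gives 5324 mm.


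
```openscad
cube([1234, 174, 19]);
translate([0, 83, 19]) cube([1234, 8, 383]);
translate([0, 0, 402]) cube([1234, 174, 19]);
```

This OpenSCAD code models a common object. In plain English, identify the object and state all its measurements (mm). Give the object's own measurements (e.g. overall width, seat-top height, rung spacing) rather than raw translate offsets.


An I-beam lying along x, 1234 mm long. Overall section height 421 mm. Two flanges 174 mm wide (y) and 19 mm thick, one on the floor and one at the top; a web 8 mm thick runs between them, centred on the flange width.


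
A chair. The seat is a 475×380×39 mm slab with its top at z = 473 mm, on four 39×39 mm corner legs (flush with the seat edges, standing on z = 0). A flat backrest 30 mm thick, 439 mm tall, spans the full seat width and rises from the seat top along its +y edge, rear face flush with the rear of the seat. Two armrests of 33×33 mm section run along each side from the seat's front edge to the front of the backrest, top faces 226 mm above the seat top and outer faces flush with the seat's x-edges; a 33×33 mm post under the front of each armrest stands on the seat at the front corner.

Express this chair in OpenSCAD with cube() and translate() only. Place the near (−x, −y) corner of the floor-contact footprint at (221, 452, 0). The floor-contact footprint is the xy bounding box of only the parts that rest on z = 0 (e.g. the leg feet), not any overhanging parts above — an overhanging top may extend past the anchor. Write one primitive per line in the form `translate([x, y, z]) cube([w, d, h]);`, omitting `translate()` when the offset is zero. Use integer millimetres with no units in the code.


// leg_h = 473 - 39 = 434
// arm post h = 226 - 33 = 193
translate([221, 452, 434]) cube([475, 380, 39]);
translate([221, 452, 0]) cube([39, 39, 434]);
translate([657, 452, 0]) cube([39, 39, 434]);
translate([221, 793, 0]) cube([39, 39, 434]);
translate([657, 793, 0]) cube([39, 39, 434]);
translate([221, 802, 473]) cube([475, 30, 439]);
translate([221, 452, 666]) cube([33, 350, 33]);
translate([663, 452, 666]) cube([33, 350, 33]);
translate([221, 452, 473]) cube([33, 33, 193]);
translate([663, 452, 473]) cube([33, 33, 193]);


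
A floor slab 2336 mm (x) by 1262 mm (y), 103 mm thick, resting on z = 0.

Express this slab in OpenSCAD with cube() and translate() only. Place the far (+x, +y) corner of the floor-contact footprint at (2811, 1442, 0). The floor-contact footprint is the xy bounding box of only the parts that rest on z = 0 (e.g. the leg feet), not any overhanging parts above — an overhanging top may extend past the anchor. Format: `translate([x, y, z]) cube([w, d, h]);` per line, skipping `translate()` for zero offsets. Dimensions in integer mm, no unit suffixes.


translate([475, 180, 0]) cube([2336, 1262, 103]);


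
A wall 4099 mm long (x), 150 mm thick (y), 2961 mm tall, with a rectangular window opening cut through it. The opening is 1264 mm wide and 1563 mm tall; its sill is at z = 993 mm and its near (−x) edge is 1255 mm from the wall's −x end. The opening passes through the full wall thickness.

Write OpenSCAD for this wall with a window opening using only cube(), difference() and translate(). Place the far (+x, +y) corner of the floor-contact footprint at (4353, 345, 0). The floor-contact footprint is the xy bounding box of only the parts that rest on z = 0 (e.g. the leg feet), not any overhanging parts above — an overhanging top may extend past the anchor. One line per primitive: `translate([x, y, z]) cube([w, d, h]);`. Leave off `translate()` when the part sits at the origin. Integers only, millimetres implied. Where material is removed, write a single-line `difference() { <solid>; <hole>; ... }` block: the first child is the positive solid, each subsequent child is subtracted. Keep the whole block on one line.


difference() { translate([254, 195, 0]) cube([4099, 150, 2961]); translate([1509, 195, 993]) cube([1264, 150, 1563]); }


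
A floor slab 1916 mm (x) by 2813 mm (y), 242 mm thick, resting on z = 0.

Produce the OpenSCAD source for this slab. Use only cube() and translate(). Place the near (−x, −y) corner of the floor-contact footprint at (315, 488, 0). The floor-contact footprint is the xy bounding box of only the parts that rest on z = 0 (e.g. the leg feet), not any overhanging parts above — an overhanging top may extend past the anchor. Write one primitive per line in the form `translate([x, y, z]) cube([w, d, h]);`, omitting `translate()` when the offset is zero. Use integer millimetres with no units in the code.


translate([315, 488, 0]) cube([1916, 2813, 242]);


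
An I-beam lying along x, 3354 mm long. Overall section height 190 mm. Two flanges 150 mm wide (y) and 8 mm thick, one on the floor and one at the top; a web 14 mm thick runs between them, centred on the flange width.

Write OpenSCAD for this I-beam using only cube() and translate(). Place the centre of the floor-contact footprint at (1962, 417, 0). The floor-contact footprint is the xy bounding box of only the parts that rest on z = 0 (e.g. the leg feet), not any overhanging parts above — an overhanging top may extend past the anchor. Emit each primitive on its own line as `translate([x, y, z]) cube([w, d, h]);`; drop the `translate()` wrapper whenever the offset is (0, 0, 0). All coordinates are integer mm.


translate([285, 342, 0]) cube([3354, 150, 8]);
translate([285, 410, 8]) cube([3354, 14, 174]);
translate([285, 342, 182]) cube([3354, 150, 8]);


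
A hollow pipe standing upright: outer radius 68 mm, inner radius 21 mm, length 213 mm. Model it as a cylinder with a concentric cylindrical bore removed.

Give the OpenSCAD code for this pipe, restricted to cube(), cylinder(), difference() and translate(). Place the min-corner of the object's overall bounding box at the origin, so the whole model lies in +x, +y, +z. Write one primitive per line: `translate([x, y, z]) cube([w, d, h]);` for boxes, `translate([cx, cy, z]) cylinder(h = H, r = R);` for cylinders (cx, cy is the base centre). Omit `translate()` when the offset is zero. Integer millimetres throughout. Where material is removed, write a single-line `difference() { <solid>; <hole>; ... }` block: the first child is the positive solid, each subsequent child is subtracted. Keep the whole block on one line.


difference() { translate([68, 68, 0]) cylinder(h = 213, r = 68); translate([68, 68, 0]) cylinder(h = 213, r = 21); }


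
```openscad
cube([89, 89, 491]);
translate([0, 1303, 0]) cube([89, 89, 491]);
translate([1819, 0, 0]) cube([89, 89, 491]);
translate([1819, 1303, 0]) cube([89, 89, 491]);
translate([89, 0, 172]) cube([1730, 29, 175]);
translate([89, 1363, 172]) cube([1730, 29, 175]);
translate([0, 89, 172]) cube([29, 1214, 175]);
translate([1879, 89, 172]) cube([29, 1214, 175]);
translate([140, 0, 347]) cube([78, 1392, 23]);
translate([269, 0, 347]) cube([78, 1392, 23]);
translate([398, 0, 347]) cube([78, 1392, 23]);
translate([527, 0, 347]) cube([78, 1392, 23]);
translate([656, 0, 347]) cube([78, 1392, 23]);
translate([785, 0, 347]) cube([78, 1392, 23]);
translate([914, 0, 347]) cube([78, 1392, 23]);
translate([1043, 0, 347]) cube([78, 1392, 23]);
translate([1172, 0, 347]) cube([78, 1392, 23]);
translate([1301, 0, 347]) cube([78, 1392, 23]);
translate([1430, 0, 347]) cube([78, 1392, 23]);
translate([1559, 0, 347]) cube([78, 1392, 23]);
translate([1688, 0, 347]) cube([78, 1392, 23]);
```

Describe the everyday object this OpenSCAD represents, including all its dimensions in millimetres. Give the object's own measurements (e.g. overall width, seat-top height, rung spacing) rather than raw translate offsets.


A bed frame 1908 mm long (x) by 1392 mm wide (y). Four 89×89 mm corner posts, 491 mm tall, at the corners of the footprint. Four rails of 29 mm thickness and 175 mm height run between adjacent posts with their undersides at z = 172 mm, their outer faces flush with the outside of the frame (the two x-running rails run between the posts' inner faces; the two y-running rails run between the posts' inner faces). 13 slats, each 78 mm wide (x) and 23 mm thick, lie across the top of the two x-running rails, running the full 1392 mm width of the frame in y; along x they sit between the end posts with a 51 mm gap after the −x posts and between neighbouring slats, leaving 53 mm before the +x posts.


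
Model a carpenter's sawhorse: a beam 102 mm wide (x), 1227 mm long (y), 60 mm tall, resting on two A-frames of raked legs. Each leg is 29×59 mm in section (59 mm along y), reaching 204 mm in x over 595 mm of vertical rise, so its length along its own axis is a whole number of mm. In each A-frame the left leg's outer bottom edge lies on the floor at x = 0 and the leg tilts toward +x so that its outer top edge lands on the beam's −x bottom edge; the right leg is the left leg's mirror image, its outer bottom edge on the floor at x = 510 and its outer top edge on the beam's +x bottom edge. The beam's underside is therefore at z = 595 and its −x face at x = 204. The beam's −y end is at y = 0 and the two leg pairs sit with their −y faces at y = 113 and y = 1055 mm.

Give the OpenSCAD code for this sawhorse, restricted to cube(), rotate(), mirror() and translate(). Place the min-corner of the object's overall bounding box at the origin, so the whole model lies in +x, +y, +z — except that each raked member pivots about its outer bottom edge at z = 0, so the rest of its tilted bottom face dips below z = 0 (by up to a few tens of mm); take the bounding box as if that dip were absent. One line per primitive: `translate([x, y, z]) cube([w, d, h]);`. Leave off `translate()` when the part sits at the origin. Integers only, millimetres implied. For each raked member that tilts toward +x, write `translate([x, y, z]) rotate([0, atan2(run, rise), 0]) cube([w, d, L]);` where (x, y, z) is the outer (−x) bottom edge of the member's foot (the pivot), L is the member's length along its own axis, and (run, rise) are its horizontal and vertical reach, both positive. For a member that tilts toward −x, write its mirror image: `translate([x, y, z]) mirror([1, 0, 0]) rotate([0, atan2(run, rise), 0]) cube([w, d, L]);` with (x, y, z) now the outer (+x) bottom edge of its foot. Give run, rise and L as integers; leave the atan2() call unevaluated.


// leg length = √(204² + 595²) = 629
// right-leg outer foot x = 2·204 + 102 = 510
// beam min-corner = (204, 0, 595)
translate([204, 0, 595]) cube([102, 1227, 60]);
translate([0, 113, 0]) rotate([0, atan2(204, 595), 0]) cube([29, 59, 629]);
translate([510, 113, 0]) mirror([1, 0, 0]) rotate([0, atan2(204, 595), 0]) cube([29, 59, 629]);
translate([0, 1055, 0]) rotate([0, atan2(204, 595), 0]) cube([29, 59, 629]);
translate([510, 1055, 0]) mirror([1, 0, 0]) rotate([0, atan2(204, 595), 0]) cube([29, 59, 629]);


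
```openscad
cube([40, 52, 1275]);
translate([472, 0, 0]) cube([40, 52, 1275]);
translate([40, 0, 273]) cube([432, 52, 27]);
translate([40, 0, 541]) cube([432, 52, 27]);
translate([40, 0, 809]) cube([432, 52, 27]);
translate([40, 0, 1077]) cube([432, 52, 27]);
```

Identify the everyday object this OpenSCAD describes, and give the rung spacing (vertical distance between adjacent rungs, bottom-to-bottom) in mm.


A ladder. The rung spacing is 268 mm.

Two tall 40×52 posts with 4 short bars between them — a ladder. Adjacent rungs sit at z = 273 and z = 541, so the spacing is 541 − 273 = 268 mm.


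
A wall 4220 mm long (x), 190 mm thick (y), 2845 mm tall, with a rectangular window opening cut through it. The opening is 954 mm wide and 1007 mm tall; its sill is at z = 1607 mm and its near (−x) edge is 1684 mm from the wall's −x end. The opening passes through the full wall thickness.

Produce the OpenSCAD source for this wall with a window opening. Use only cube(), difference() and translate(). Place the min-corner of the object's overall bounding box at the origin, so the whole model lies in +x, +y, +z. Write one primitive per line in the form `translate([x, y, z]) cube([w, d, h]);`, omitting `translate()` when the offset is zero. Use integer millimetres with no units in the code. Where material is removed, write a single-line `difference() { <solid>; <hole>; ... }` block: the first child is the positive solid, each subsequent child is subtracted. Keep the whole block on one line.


difference() { cube([4220, 190, 2845]); translate([1684, 0, 1607]) cube([954, 190, 1007]); }
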